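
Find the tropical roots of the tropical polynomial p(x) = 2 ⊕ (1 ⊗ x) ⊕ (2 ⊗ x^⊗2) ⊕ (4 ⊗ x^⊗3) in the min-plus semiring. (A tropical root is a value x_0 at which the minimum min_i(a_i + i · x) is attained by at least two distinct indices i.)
Roots: {-2, -1, 1}

Each tropical root is a break point of the lower envelope of the lines y = a_i + i · x (there are 4 lines, with slopes 0, 1, ..., 3). Only the lines that attain the minimum somewhere contribute to roots; other lines are dominated. Here the surviving (envelope) indices are i = 3, i = 2, i = 1, i = 0.
Intersections between consecutive envelope lines give the roots: for adjacent envelope indices i < j the intersection is x = (a_i − a_j) / (j − i). Reading off the sorted break points: {-2, -1, 1}.
Verification: at each break x_0, at least two indices attain the minimum of min_i(a_i + i · x_0).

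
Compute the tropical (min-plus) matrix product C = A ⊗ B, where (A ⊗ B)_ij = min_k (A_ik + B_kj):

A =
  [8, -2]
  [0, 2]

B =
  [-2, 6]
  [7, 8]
A ⊗ B =
  [5, 6]
  [-2, 6]

Apply the min-plus product entry-by-entry:
  C[0][0] = min over k of (A[0][0] + B[0][0] = 8 + -2 = 6, A[0][1] + B[1][0] = -2 + 7 = 5) = 5 (attained at k = 1)
  C[0][1] = min over k of (A[0][0] + B[0][1] = 8 + 6 = 14, A[0][1] + B[1][1] = -2 + 8 = 6) = 6 (attained at k = 1)
  C[1][0] = min over k of (A[1][0] + B[0][0] = 0 + -2 = -2, A[1][1] + B[1][0] = 2 + 7 = 9) = -2 (attained at k = 0)
  C[1][1] = min over k of (A[1][0] + B[0][1] = 0 + 6 = 6, A[1][1] + B[1][1] = 2 + 8 = 10) = 6 (attained at k = 0)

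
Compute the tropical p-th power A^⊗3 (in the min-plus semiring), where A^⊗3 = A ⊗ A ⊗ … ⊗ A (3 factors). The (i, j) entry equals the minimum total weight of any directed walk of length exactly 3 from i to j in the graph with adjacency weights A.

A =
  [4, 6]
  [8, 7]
A^⊗3 =
  [12, 14]
  [16, 18]

Each entry (A^⊗3)_ij equals the minimum over all length-3 walks i = v_0 → v_1 → … → v_3 = j of Σ_t A[v_t][v_{t+1}]. For example, for (i, j) = (0, 1) we minimise over 4 possible intermediate vertex sequences; the minimum is 14, attained along the walk 0 → 0 → 0 → 1.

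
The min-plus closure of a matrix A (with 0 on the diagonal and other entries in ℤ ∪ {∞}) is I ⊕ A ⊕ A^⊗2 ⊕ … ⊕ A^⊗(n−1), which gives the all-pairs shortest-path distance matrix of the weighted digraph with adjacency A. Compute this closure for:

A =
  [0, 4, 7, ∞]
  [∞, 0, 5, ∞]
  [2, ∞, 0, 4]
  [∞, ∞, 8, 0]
Closure =
  [0, 4, 7, 11]
  [7, 0, 5, 9]
  [2, 6, 0, 4]
  [10, 14, 8, 0]

This is the Floyd-Warshall all-pairs shortest-path computation. For each intermediate vertex k = 0, 1, …, 3, update dist[i][j] ← min(dist[i][j], dist[i][k] + dist[k][j]). The final matrix gives, for each (i, j), the minimum total weight of any directed path from i to j (possibly empty when i = j).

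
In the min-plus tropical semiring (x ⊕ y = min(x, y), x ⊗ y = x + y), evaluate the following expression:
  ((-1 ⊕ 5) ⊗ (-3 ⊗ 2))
((-1 ⊕ 5) ⊗ (-3 ⊗ 2)) = -2

Expand innermost to outermost. Recall ⊕ takes the minimum of its arguments and ⊗ takes their sum. Working out the expression ((-1 ⊕ 5) ⊗ (-3 ⊗ 2)) gives -2.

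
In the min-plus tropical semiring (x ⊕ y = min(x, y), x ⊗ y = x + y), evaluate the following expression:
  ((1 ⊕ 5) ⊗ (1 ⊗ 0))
((1 ⊕ 5) ⊗ (1 ⊗ 0)) = 2

Expand innermost to outermost. Recall ⊕ takes the minimum of its arguments and ⊗ takes their sum. Working out the expression ((1 ⊕ 5) ⊗ (1 ⊗ 0)) gives 2.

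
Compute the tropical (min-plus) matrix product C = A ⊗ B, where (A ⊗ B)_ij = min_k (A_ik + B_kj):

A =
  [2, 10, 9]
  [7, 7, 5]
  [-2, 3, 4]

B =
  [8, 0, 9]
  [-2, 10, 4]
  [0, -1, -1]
A ⊗ B =
  [8, 2, 8]
  [5, 4, 4]
  [1, -2, 3]

Apply the min-plus product entry-by-entry:
  C[0][0] = min over k of (A[0][0] + B[0][0] = 2 + 8 = 10, A[0][1] + B[1][0] = 10 + -2 = 8, A[0][2] + B[2][0] = 9 + 0 = 9) = 8 (attained at k = 1)
  C[0][1] = min over k of (A[0][0] + B[0][1] = 2 + 0 = 2, A[0][1] + B[1][1] = 10 + 10 = 20, A[0][2] + B[2][1] = 9 + -1 = 8) = 2 (attained at k = 0)
  C[0][2] = min over k of (A[0][0] + B[0][2] = 2 + 9 = 11, A[0][1] + B[1][2] = 10 + 4 = 14, A[0][2] + B[2][2] = 9 + -1 = 8) = 8 (attained at k = 2)
  C[1][0] = min over k of (A[1][0] + B[0][0] = 7 + 8 = 15, A[1][1] + B[1][0] = 7 + -2 = 5, A[1][2] + B[2][0] = 5 + 0 = 5) = 5 (attained at k = 1)
  C[1][1] = min over k of (A[1][0] + B[0][1] = 7 + 0 = 7, A[1][1] + B[1][1] = 7 + 10 = 17, A[1][2] + B[2][1] = 5 + -1 = 4) = 4 (attained at k = 2)
  C[1][2] = min over k of (A[1][0] + B[0][2] = 7 + 9 = 16, A[1][1] + B[1][2] = 7 + 4 = 11, A[1][2] + B[2][2] = 5 + -1 = 4) = 4 (attained at k = 2)
  C[2][0] = min over k of (A[2][0] + B[0][0] = -2 + 8 = 6, A[2][1] + B[1][0] = 3 + -2 = 1, A[2][2] + B[2][0] = 4 + 0 = 4) = 1 (attained at k = 1)
  C[2][1] = min over k of (A[2][0] + B[0][1] = -2 + 0 = -2, A[2][1] + B[1][1] = 3 + 10 = 13, A[2][2] + B[2][1] = 4 + -1 = 3) = -2 (attained at k = 0)
  C[2][2] = min over k of (A[2][0] + B[0][2] = -2 + 9 = 7, A[2][1] + B[1][2] = 3 + 4 = 7, A[2][2] + B[2][2] = 4 + -1 = 3) = 3 (attained at k = 2)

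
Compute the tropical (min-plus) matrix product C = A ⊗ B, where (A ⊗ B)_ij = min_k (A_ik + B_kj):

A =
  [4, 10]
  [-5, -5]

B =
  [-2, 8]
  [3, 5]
A ⊗ B =
  [2, 12]
  [-7, 0]

Apply the min-plus product entry-by-entry:
  C[0][0] = min over k of (A[0][0] + B[0][0] = 4 + -2 = 2, A[0][1] + B[1][0] = 10 + 3 = 13) = 2 (attained at k = 0)
  C[0][1] = min over k of (A[0][0] + B[0][1] = 4 + 8 = 12, A[0][1] + B[1][1] = 10 + 5 = 15) = 12 (attained at k = 0)
  C[1][0] = min over k of (A[1][0] + B[0][0] = -5 + -2 = -7, A[1][1] + B[1][0] = -5 + 3 = -2) = -7 (attained at k = 0)
  C[1][1] = min over k of (A[1][0] + B[0][1] = -5 + 8 = 3, A[1][1] + B[1][1] = -5 + 5 = 0) = 0 (attained at k = 1)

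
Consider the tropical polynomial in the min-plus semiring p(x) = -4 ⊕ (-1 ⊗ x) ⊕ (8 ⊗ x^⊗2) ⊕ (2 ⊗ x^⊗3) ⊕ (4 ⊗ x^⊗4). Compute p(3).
p(3) = -4

A tropical monomial a ⊗ x^⊗i evaluates to a + i · x. Evaluating each term at x = 3:
  Term 0 contributes -4 + 0 · 3 = -4
  Term 1 contributes -1 + 1 · 3 = 2
  Term 2 contributes 8 + 2 · 3 = 14
  Term 3 contributes 2 + 3 · 3 = 11
  Term 4 contributes 4 + 4 · 3 = 16
p(3) = ⊕ of these = min[-4, 2, 14, 11, 16] = -4.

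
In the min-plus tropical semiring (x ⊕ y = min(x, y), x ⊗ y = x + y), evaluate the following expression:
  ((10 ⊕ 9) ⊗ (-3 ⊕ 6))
((10 ⊕ 9) ⊗ (-3 ⊕ 6)) = 6

Expand innermost to outermost. Recall ⊕ takes the minimum of its arguments and ⊗ takes their sum. Working out the expression ((10 ⊕ 9) ⊗ (-3 ⊕ 6)) gives 6.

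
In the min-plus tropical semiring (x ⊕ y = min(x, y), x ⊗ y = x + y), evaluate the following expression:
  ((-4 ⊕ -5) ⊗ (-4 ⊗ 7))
((-4 ⊕ -5) ⊗ (-4 ⊗ 7)) = -2

Expand innermost to outermost. Recall ⊕ takes the minimum of its arguments and ⊗ takes their sum. Working out the expression ((-4 ⊕ -5) ⊗ (-4 ⊗ 7)) gives -2.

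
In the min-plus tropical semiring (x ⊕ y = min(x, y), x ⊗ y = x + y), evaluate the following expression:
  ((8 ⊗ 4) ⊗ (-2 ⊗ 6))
((8 ⊗ 4) ⊗ (-2 ⊗ 6)) = 16

Expand innermost to outermost. Recall ⊕ takes the minimum of its arguments and ⊗ takes their sum. Working out the expression ((8 ⊗ 4) ⊗ (-2 ⊗ 6)) gives 16.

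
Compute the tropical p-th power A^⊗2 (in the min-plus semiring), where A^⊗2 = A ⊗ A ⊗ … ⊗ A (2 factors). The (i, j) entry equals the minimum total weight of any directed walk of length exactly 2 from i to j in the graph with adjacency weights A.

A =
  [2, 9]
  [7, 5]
A^⊗2 =
  [4, 11]
  [9, 10]

Each entry (A^⊗2)_ij equals the minimum over all length-2 walks i = v_0 → v_1 → … → v_2 = j of Σ_t A[v_t][v_{t+1}]. For example, for (i, j) = (0, 1) we minimise over 2 possible intermediate vertex sequences; the minimum is 11, attained along the walk 0 → 0 → 1.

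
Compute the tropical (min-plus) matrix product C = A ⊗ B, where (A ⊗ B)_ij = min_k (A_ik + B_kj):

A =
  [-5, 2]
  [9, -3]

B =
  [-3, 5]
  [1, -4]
A ⊗ B =
  [-8, -2]
  [-2, -7]

Apply the min-plus product entry-by-entry:
  C[0][0] = min over k of (A[0][0] + B[0][0] = -5 + -3 = -8, A[0][1] + B[1][0] = 2 + 1 = 3) = -8 (attained at k = 0)
  C[0][1] = min over k of (A[0][0] + B[0][1] = -5 + 5 = 0, A[0][1] + B[1][1] = 2 + -4 = -2) = -2 (attained at k = 1)
  C[1][0] = min over k of (A[1][0] + B[0][0] = 9 + -3 = 6, A[1][1] + B[1][0] = -3 + 1 = -2) = -2 (attained at k = 1)
  C[1][1] = min over k of (A[1][0] + B[0][1] = 9 + 5 = 14, A[1][1] + B[1][1] = -3 + -4 = -7) = -7 (attained at k = 1)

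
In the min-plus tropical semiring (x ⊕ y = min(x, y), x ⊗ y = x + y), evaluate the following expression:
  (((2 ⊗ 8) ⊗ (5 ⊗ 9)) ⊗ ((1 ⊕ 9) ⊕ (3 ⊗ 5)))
(((2 ⊗ 8) ⊗ (5 ⊗ 9)) ⊗ ((1 ⊕ 9) ⊕ (3 ⊗ 5))) = 25

Expand innermost to outermost. Recall ⊕ takes the minimum of its arguments and ⊗ takes their sum. Working out the expression (((2 ⊗ 8) ⊗ (5 ⊗ 9)) ⊗ ((1 ⊕ 9) ⊕ (3 ⊗ 5))) gives 25.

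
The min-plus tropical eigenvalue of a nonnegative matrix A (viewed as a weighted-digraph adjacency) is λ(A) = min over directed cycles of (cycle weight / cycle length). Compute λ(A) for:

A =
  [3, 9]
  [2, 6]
λ(A) = 3

Enumerate directed cycles and compute their means (weight / length). Sample:
  cycle 0 → 0: weight = 3, length = 1, mean = 3/1 ≈ 3.000
  cycle 1 → 1: weight = 6, length = 1, mean = 6/1 ≈ 6.000
  cycle 0 → 1 → 0: weight = 11, length = 2, mean = 11/2 ≈ 5.500
  cycle 1 → 0 → 1: weight = 11, length = 2, mean = 11/2 ≈ 5.500
Minimum mean = 3.000, attained e.g. along the cycle 0 → 0 with weight 3 and length 1. So λ(A) = 3/1 = 3.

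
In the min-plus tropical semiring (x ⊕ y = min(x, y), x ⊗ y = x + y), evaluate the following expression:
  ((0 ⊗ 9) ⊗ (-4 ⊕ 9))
((0 ⊗ 9) ⊗ (-4 ⊕ 9)) = 5

Expand innermost to outermost. Recall ⊕ takes the minimum of its arguments and ⊗ takes their sum. Working out the expression ((0 ⊗ 9) ⊗ (-4 ⊕ 9)) gives 5.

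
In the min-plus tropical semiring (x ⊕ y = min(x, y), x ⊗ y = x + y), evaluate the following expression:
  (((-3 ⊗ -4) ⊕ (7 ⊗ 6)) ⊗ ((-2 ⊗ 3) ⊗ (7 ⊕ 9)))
(((-3 ⊗ -4) ⊕ (7 ⊗ 6)) ⊗ ((-2 ⊗ 3) ⊗ (7 ⊕ 9))) = 1

Expand innermost to outermost. Recall ⊕ takes the minimum of its arguments and ⊗ takes their sum. Working out the expression (((-3 ⊗ -4) ⊕ (7 ⊗ 6)) ⊗ ((-2 ⊗ 3) ⊗ (7 ⊕ 9))) gives 1.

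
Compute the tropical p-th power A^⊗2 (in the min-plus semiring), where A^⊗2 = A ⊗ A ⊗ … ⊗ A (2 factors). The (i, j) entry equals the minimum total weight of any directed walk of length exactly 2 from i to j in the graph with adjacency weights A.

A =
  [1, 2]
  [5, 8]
A^⊗2 =
  [2, 3]
  [6, 7]

Each entry (A^⊗2)_ij equals the minimum over all length-2 walks i = v_0 → v_1 → … → v_2 = j of Σ_t A[v_t][v_{t+1}]. For example, for (i, j) = (0, 1) we minimise over 2 possible intermediate vertex sequences; the minimum is 3, attained along the walk 0 → 0 → 1.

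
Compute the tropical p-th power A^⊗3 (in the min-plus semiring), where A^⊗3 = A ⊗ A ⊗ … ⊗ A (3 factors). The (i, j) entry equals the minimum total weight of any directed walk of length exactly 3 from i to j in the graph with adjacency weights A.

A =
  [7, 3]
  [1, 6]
A^⊗3 =
  [10, 7]
  [5, 10]

Each entry (A^⊗3)_ij equals the minimum over all length-3 walks i = v_0 → v_1 → … → v_3 = j of Σ_t A[v_t][v_{t+1}]. For example, for (i, j) = (0, 1) we minimise over 4 possible intermediate vertex sequences; the minimum is 7, attained along the walk 0 → 1 → 0 → 1.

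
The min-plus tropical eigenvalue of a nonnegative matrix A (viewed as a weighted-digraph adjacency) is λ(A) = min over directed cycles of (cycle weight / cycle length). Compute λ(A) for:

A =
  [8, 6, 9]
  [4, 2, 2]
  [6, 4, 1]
λ(A) = 1

Enumerate directed cycles and compute their means (weight / length). Sample:
  cycle 0 → 0: weight = 8, length = 1, mean = 8/1 ≈ 8.000
  cycle 1 → 1: weight = 2, length = 1, mean = 2/1 ≈ 2.000
  cycle 2 → 2: weight = 1, length = 1, mean = 1/1 ≈ 1.000
  cycle 0 → 1 → 0: weight = 10, length = 2, mean = 10/2 ≈ 5.000
  cycle 0 → 2 → 0: weight = 15, length = 2, mean = 15/2 ≈ 7.500
  cycle 1 → 0 → 1: weight = 10, length = 2, mean = 10/2 ≈ 5.000
Minimum mean = 1.000, attained e.g. along the cycle 2 → 2 with weight 1 and length 1. So λ(A) = 1/1 = 1.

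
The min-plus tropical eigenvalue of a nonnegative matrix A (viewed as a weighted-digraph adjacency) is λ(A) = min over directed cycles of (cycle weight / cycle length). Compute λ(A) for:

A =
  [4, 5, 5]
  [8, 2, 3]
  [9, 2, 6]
λ(A) = 2

Enumerate directed cycles and compute their means (weight / length). Sample:
  cycle 0 → 0: weight = 4, length = 1, mean = 4/1 ≈ 4.000
  cycle 1 → 1: weight = 2, length = 1, mean = 2/1 ≈ 2.000
  cycle 2 → 2: weight = 6, length = 1, mean = 6/1 ≈ 6.000
  cycle 0 → 1 → 0: weight = 13, length = 2, mean = 13/2 ≈ 6.500
  cycle 0 → 2 → 0: weight = 14, length = 2, mean = 14/2 ≈ 7.000
  cycle 1 → 0 → 1: weight = 13, length = 2, mean = 13/2 ≈ 6.500
Minimum mean = 2.000, attained e.g. along the cycle 1 → 1 with weight 2 and length 1. So λ(A) = 2/1 = 2.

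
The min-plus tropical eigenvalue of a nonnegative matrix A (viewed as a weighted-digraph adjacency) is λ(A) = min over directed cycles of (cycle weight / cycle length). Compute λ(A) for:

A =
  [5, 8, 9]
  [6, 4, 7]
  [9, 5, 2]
λ(A) = 2

Enumerate directed cycles and compute their means (weight / length). Sample:
  cycle 0 → 0: weight = 5, length = 1, mean = 5/1 ≈ 5.000
  cycle 1 → 1: weight = 4, length = 1, mean = 4/1 ≈ 4.000
  cycle 2 → 2: weight = 2, length = 1, mean = 2/1 ≈ 2.000
  cycle 0 → 1 → 0: weight = 14, length = 2, mean = 14/2 ≈ 7.000
  cycle 0 → 2 → 0: weight = 18, length = 2, mean = 18/2 ≈ 9.000
  cycle 1 → 0 → 1: weight = 14, length = 2, mean = 14/2 ≈ 7.000
Minimum mean = 2.000, attained e.g. along the cycle 2 → 2 with weight 2 and length 1. So λ(A) = 2/1 = 2.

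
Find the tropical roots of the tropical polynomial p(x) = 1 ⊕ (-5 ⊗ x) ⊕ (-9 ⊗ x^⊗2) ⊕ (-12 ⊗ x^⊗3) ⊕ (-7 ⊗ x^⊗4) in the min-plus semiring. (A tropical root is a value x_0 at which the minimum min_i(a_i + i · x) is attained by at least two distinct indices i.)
Roots: {-5, 3, 4, 6}

Each tropical root is a break point of the lower envelope of the lines y = a_i + i · x (there are 5 lines, with slopes 0, 1, ..., 4). Only the lines that attain the minimum somewhere contribute to roots; other lines are dominated. Here the surviving (envelope) indices are i = 4, i = 3, i = 2, i = 1, i = 0.
Intersections between consecutive envelope lines give the roots: for adjacent envelope indices i < j the intersection is x = (a_i − a_j) / (j − i). Reading off the sorted break points: {-5, 3, 4, 6}.
Verification: at each break x_0, at least two indices attain the minimum of min_i(a_i + i · x_0).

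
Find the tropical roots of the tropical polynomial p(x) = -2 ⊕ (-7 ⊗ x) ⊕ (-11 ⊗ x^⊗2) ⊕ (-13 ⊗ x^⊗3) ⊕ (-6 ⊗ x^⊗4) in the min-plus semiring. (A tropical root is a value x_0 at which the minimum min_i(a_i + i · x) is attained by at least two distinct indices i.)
Roots: {-7, 2, 4, 5}

Each tropical root is a break point of the lower envelope of the lines y = a_i + i · x (there are 5 lines, with slopes 0, 1, ..., 4). Only the lines that attain the minimum somewhere contribute to roots; other lines are dominated. Here the surviving (envelope) indices are i = 4, i = 3, i = 2, i = 1, i = 0.
Intersections between consecutive envelope lines give the roots: for adjacent envelope indices i < j the intersection is x = (a_i − a_j) / (j − i). Reading off the sorted break points: {-7, 2, 4, 5}.
Verification: at each break x_0, at least two indices attain the minimum of min_i(a_i + i · x_0).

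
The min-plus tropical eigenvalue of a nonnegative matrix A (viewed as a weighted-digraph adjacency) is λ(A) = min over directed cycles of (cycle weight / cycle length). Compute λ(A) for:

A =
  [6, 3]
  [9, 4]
λ(A) = 4

Enumerate directed cycles and compute their means (weight / length). Sample:
  cycle 0 → 0: weight = 6, length = 1, mean = 6/1 ≈ 6.000
  cycle 1 → 1: weight = 4, length = 1, mean = 4/1 ≈ 4.000
  cycle 0 → 1 → 0: weight = 12, length = 2, mean = 12/2 ≈ 6.000
  cycle 1 → 0 → 1: weight = 12, length = 2, mean = 12/2 ≈ 6.000
Minimum mean = 4.000, attained e.g. along the cycle 1 → 1 with weight 4 and length 1. So λ(A) = 4/1 = 4.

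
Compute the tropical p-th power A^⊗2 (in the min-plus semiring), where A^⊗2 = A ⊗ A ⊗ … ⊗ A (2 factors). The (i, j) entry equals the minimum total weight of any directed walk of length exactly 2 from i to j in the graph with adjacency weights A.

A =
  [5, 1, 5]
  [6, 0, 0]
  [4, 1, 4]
A^⊗2 =
  [7, 1, 1]
  [4, 0, 0]
  [7, 1, 1]

Each entry (A^⊗2)_ij equals the minimum over all length-2 walks i = v_0 → v_1 → … → v_2 = j of Σ_t A[v_t][v_{t+1}]. For example, for (i, j) = (0, 2) we minimise over 3 possible intermediate vertex sequences; the minimum is 1, attained along the walk 0 → 1 → 2.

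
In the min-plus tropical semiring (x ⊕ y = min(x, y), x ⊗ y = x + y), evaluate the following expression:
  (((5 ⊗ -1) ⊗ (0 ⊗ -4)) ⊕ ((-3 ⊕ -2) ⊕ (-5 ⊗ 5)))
(((5 ⊗ -1) ⊗ (0 ⊗ -4)) ⊕ ((-3 ⊕ -2) ⊕ (-5 ⊗ 5))) = -3

Expand innermost to outermost. Recall ⊕ takes the minimum of its arguments and ⊗ takes their sum. Working out the expression (((5 ⊗ -1) ⊗ (0 ⊗ -4)) ⊕ ((-3 ⊕ -2) ⊕ (-5 ⊗ 5))) gives -3.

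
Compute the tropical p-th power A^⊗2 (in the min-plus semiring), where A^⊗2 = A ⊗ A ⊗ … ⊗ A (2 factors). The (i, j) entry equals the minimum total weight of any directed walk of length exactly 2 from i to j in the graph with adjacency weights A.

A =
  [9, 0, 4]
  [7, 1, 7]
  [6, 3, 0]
A^⊗2 =
  [7, 1, 4]
  [8, 2, 7]
  [6, 3, 0]

Each entry (A^⊗2)_ij equals the minimum over all length-2 walks i = v_0 → v_1 → … → v_2 = j of Σ_t A[v_t][v_{t+1}]. For example, for (i, j) = (0, 2) we minimise over 3 possible intermediate vertex sequences; the minimum is 4, attained along the walk 0 → 2 → 2.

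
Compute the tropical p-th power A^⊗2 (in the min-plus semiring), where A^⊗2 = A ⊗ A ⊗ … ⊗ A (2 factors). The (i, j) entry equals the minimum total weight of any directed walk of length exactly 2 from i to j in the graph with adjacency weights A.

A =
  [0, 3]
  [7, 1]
A^⊗2 =
  [0, 3]
  [7, 2]

Each entry (A^⊗2)_ij equals the minimum over all length-2 walks i = v_0 → v_1 → … → v_2 = j of Σ_t A[v_t][v_{t+1}]. For example, for (i, j) = (0, 1) we minimise over 2 possible intermediate vertex sequences; the minimum is 3, attained along the walk 0 → 0 → 1.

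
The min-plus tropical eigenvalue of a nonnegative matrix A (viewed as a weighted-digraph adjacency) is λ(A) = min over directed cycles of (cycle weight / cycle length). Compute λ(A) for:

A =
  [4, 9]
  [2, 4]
λ(A) = 4

Enumerate directed cycles and compute their means (weight / length). Sample:
  cycle 0 → 0: weight = 4, length = 1, mean = 4/1 ≈ 4.000
  cycle 1 → 1: weight = 4, length = 1, mean = 4/1 ≈ 4.000
  cycle 0 → 1 → 0: weight = 11, length = 2, mean = 11/2 ≈ 5.500
  cycle 1 → 0 → 1: weight = 11, length = 2, mean = 11/2 ≈ 5.500
Minimum mean = 4.000, attained e.g. along the cycle 0 → 0 with weight 4 and length 1. So λ(A) = 4/1 = 4.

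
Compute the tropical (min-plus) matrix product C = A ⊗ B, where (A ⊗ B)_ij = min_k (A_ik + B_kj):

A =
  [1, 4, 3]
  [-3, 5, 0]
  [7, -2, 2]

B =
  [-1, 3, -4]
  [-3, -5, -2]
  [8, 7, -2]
A ⊗ B =
  [0, -1, -3]
  [-4, 0, -7]
  [-5, -7, -4]

Apply the min-plus product entry-by-entry:
  C[0][0] = min over k of (A[0][0] + B[0][0] = 1 + -1 = 0, A[0][1] + B[1][0] = 4 + -3 = 1, A[0][2] + B[2][0] = 3 + 8 = 11) = 0 (attained at k = 0)
  C[0][1] = min over k of (A[0][0] + B[0][1] = 1 + 3 = 4, A[0][1] + B[1][1] = 4 + -5 = -1, A[0][2] + B[2][1] = 3 + 7 = 10) = -1 (attained at k = 1)
  C[0][2] = min over k of (A[0][0] + B[0][2] = 1 + -4 = -3, A[0][1] + B[1][2] = 4 + -2 = 2, A[0][2] + B[2][2] = 3 + -2 = 1) = -3 (attained at k = 0)
  C[1][0] = min over k of (A[1][0] + B[0][0] = -3 + -1 = -4, A[1][1] + B[1][0] = 5 + -3 = 2, A[1][2] + B[2][0] = 0 + 8 = 8) = -4 (attained at k = 0)
  C[1][1] = min over k of (A[1][0] + B[0][1] = -3 + 3 = 0, A[1][1] + B[1][1] = 5 + -5 = 0, A[1][2] + B[2][1] = 0 + 7 = 7) = 0 (attained at k = 0)
  C[1][2] = min over k of (A[1][0] + B[0][2] = -3 + -4 = -7, A[1][1] + B[1][2] = 5 + -2 = 3, A[1][2] + B[2][2] = 0 + -2 = -2) = -7 (attained at k = 0)
  C[2][0] = min over k of (A[2][0] + B[0][0] = 7 + -1 = 6, A[2][1] + B[1][0] = -2 + -3 = -5, A[2][2] + B[2][0] = 2 + 8 = 10) = -5 (attained at k = 1)
  C[2][1] = min over k of (A[2][0] + B[0][1] = 7 + 3 = 10, A[2][1] + B[1][1] = -2 + -5 = -7, A[2][2] + B[2][1] = 2 + 7 = 9) = -7 (attained at k = 1)
  C[2][2] = min over k of (A[2][0] + B[0][2] = 7 + -4 = 3, A[2][1] + B[1][2] = -2 + -2 = -4, A[2][2] + B[2][2] = 2 + -2 = 0) = -4 (attained at k = 1)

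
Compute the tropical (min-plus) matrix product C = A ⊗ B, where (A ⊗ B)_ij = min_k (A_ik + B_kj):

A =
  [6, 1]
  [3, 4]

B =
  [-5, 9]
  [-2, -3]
A ⊗ B =
  [-1, -2]
  [-2, 1]

Apply the min-plus product entry-by-entry:
  C[0][0] = min over k of (A[0][0] + B[0][0] = 6 + -5 = 1, A[0][1] + B[1][0] = 1 + -2 = -1) = -1 (attained at k = 1)
  C[0][1] = min over k of (A[0][0] + B[0][1] = 6 + 9 = 15, A[0][1] + B[1][1] = 1 + -3 = -2) = -2 (attained at k = 1)
  C[1][0] = min over k of (A[1][0] + B[0][0] = 3 + -5 = -2, A[1][1] + B[1][0] = 4 + -2 = 2) = -2 (attained at k = 0)
  C[1][1] = min over k of (A[1][0] + B[0][1] = 3 + 9 = 12, A[1][1] + B[1][1] = 4 + -3 = 1) = 1 (attained at k = 1)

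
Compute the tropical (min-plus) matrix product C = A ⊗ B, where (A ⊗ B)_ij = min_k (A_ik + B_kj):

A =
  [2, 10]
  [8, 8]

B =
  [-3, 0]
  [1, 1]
A ⊗ B =
  [-1, 2]
  [5, 8]

Apply the min-plus product entry-by-entry:
  C[0][0] = min over k of (A[0][0] + B[0][0] = 2 + -3 = -1, A[0][1] + B[1][0] = 10 + 1 = 11) = -1 (attained at k = 0)
  C[0][1] = min over k of (A[0][0] + B[0][1] = 2 + 0 = 2, A[0][1] + B[1][1] = 10 + 1 = 11) = 2 (attained at k = 0)
  C[1][0] = min over k of (A[1][0] + B[0][0] = 8 + -3 = 5, A[1][1] + B[1][0] = 8 + 1 = 9) = 5 (attained at k = 0)
  C[1][1] = min over k of (A[1][0] + B[0][1] = 8 + 0 = 8, A[1][1] + B[1][1] = 8 + 1 = 9) = 8 (attained at k = 0)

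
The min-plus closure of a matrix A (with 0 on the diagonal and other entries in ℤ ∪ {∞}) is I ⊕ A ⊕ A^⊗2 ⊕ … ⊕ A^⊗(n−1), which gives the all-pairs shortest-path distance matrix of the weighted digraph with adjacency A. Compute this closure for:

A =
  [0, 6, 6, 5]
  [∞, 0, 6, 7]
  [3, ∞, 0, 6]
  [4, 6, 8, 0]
Closure =
  [0, 6, 6, 5]
  [9, 0, 6, 7]
  [3, 9, 0, 6]
  [4, 6, 8, 0]

This is the Floyd-Warshall all-pairs shortest-path computation. For each intermediate vertex k = 0, 1, …, 3, update dist[i][j] ← min(dist[i][j], dist[i][k] + dist[k][j]). The final matrix gives, for each (i, j), the minimum total weight of any directed path from i to j (possibly empty when i = j).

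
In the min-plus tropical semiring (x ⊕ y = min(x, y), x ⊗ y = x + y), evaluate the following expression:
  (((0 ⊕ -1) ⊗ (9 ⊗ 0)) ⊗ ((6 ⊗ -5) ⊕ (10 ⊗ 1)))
(((0 ⊕ -1) ⊗ (9 ⊗ 0)) ⊗ ((6 ⊗ -5) ⊕ (10 ⊗ 1))) = 9

Expand innermost to outermost. Recall ⊕ takes the minimum of its arguments and ⊗ takes their sum. Working out the expression (((0 ⊕ -1) ⊗ (9 ⊗ 0)) ⊗ ((6 ⊗ -5) ⊕ (10 ⊗ 1))) gives 9.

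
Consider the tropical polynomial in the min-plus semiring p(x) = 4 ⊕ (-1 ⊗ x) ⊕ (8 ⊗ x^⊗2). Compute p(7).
p(7) = 4

A tropical monomial a ⊗ x^⊗i evaluates to a + i · x. Evaluating each term at x = 7:
  Term 0 contributes 4 + 0 · 7 = 4
  Term 1 contributes -1 + 1 · 7 = 6
  Term 2 contributes 8 + 2 · 7 = 22
p(7) = ⊕ of these = min[4, 6, 22] = 4.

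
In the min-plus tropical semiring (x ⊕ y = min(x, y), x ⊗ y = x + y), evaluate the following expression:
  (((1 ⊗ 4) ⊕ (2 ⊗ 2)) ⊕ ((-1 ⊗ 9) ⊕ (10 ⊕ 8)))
(((1 ⊗ 4) ⊕ (2 ⊗ 2)) ⊕ ((-1 ⊗ 9) ⊕ (10 ⊕ 8))) = 4

Expand innermost to outermost. Recall ⊕ takes the minimum of its arguments and ⊗ takes their sum. Working out the expression (((1 ⊗ 4) ⊕ (2 ⊗ 2)) ⊕ ((-1 ⊗ 9) ⊕ (10 ⊕ 8))) gives 4.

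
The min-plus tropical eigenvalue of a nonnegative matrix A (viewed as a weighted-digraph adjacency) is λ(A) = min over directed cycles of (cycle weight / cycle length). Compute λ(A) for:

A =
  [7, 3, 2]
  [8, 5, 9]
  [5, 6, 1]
λ(A) = 1

Enumerate directed cycles and compute their means (weight / length). Sample:
  cycle 0 → 0: weight = 7, length = 1, mean = 7/1 ≈ 7.000
  cycle 1 → 1: weight = 5, length = 1, mean = 5/1 ≈ 5.000
  cycle 2 → 2: weight = 1, length = 1, mean = 1/1 ≈ 1.000
  cycle 0 → 1 → 0: weight = 11, length = 2, mean = 11/2 ≈ 5.500
  cycle 0 → 2 → 0: weight = 7, length = 2, mean = 7/2 ≈ 3.500
  cycle 1 → 0 → 1: weight = 11, length = 2, mean = 11/2 ≈ 5.500
Minimum mean = 1.000, attained e.g. along the cycle 2 → 2 with weight 1 and length 1. So λ(A) = 1/1 = 1.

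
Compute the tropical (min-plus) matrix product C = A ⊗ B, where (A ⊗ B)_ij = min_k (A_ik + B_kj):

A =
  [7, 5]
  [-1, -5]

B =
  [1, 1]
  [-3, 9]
A ⊗ B =
  [2, 8]
  [-8, 0]

Apply the min-plus product entry-by-entry:
  C[0][0] = min over k of (A[0][0] + B[0][0] = 7 + 1 = 8, A[0][1] + B[1][0] = 5 + -3 = 2) = 2 (attained at k = 1)
  C[0][1] = min over k of (A[0][0] + B[0][1] = 7 + 1 = 8, A[0][1] + B[1][1] = 5 + 9 = 14) = 8 (attained at k = 0)
  C[1][0] = min over k of (A[1][0] + B[0][0] = -1 + 1 = 0, A[1][1] + B[1][0] = -5 + -3 = -8) = -8 (attained at k = 1)
  C[1][1] = min over k of (A[1][0] + B[0][1] = -1 + 1 = 0, A[1][1] + B[1][1] = -5 + 9 = 4) = 0 (attained at k = 0)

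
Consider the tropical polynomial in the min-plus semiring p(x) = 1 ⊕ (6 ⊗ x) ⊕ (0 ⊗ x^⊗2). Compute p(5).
p(5) = 1

A tropical monomial a ⊗ x^⊗i evaluates to a + i · x. Evaluating each term at x = 5:
  Term 0 contributes 1 + 0 · 5 = 1
  Term 1 contributes 6 + 1 · 5 = 11
  Term 2 contributes 0 + 2 · 5 = 10
p(5) = ⊕ of these = min[1, 11, 10] = 1.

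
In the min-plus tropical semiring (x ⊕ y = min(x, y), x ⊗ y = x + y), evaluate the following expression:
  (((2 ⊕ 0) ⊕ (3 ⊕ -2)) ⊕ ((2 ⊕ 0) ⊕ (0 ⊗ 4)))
(((2 ⊕ 0) ⊕ (3 ⊕ -2)) ⊕ ((2 ⊕ 0) ⊕ (0 ⊗ 4))) = -2

Expand innermost to outermost. Recall ⊕ takes the minimum of its arguments and ⊗ takes their sum. Working out the expression (((2 ⊕ 0) ⊕ (3 ⊕ -2)) ⊕ ((2 ⊕ 0) ⊕ (0 ⊗ 4))) gives -2.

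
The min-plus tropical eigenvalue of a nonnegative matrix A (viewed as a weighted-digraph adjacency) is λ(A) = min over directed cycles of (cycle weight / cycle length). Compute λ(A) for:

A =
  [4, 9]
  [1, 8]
λ(A) = 4

Enumerate directed cycles and compute their means (weight / length). Sample:
  cycle 0 → 0: weight = 4, length = 1, mean = 4/1 ≈ 4.000
  cycle 1 → 1: weight = 8, length = 1, mean = 8/1 ≈ 8.000
  cycle 0 → 1 → 0: weight = 10, length = 2, mean = 10/2 ≈ 5.000
  cycle 1 → 0 → 1: weight = 10, length = 2, mean = 10/2 ≈ 5.000
Minimum mean = 4.000, attained e.g. along the cycle 0 → 0 with weight 4 and length 1. So λ(A) = 4/1 = 4.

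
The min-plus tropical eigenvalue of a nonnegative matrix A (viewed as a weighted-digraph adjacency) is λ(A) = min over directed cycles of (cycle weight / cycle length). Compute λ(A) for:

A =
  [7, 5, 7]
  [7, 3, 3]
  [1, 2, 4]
λ(A) = 5/2

Enumerate directed cycles and compute their means (weight / length). Sample:
  cycle 0 → 0: weight = 7, length = 1, mean = 7/1 ≈ 7.000
  cycle 1 → 1: weight = 3, length = 1, mean = 3/1 ≈ 3.000
  cycle 2 → 2: weight = 4, length = 1, mean = 4/1 ≈ 4.000
  cycle 0 → 1 → 0: weight = 12, length = 2, mean = 12/2 ≈ 6.000
  cycle 0 → 2 → 0: weight = 8, length = 2, mean = 8/2 ≈ 4.000
  cycle 1 → 0 → 1: weight = 12, length = 2, mean = 12/2 ≈ 6.000
Minimum mean = 2.500, attained e.g. along the cycle 1 → 2 → 1 with weight 5 and length 2. So λ(A) = 5/2 = 5/2.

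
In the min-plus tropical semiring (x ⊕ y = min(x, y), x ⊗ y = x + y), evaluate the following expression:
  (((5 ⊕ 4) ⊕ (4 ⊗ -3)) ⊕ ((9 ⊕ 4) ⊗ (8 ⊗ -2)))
(((5 ⊕ 4) ⊕ (4 ⊗ -3)) ⊕ ((9 ⊕ 4) ⊗ (8 ⊗ -2))) = 1

Expand innermost to outermost. Recall ⊕ takes the minimum of its arguments and ⊗ takes their sum. Working out the expression (((5 ⊕ 4) ⊕ (4 ⊗ -3)) ⊕ ((9 ⊕ 4) ⊗ (8 ⊗ -2))) gives 1.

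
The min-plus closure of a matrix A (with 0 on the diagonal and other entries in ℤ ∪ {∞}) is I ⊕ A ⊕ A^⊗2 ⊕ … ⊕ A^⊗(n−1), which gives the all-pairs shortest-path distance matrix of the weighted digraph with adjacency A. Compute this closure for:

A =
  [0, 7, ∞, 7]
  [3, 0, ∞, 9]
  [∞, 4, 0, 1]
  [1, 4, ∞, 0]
Closure =
  [0, 7, ∞, 7]
  [3, 0, ∞, 9]
  [2, 4, 0, 1]
  [1, 4, ∞, 0]

This is the Floyd-Warshall all-pairs shortest-path computation. For each intermediate vertex k = 0, 1, …, 3, update dist[i][j] ← min(dist[i][j], dist[i][k] + dist[k][j]). The final matrix gives, for each (i, j), the minimum total weight of any directed path from i to j (possibly empty when i = j).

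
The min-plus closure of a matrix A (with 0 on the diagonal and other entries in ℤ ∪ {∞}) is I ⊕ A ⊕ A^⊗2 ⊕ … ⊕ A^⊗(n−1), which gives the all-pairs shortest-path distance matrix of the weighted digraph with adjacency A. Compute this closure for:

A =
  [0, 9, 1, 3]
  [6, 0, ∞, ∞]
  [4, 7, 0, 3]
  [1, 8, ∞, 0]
Closure =
  [0, 8, 1, 3]
  [6, 0, 7, 9]
  [4, 7, 0, 3]
  [1, 8, 2, 0]

This is the Floyd-Warshall all-pairs shortest-path computation. For each intermediate vertex k = 0, 1, …, 3, update dist[i][j] ← min(dist[i][j], dist[i][k] + dist[k][j]). The final matrix gives, for each (i, j), the minimum total weight of any directed path from i to j (possibly empty when i = j).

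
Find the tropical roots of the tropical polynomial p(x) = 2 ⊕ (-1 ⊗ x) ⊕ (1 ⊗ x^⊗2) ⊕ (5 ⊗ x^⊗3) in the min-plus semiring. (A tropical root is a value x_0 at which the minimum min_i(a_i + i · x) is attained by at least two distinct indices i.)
Roots: {-4, -2, 3}

Each tropical root is a break point of the lower envelope of the lines y = a_i + i · x (there are 4 lines, with slopes 0, 1, ..., 3). Only the lines that attain the minimum somewhere contribute to roots; other lines are dominated. Here the surviving (envelope) indices are i = 3, i = 2, i = 1, i = 0.
Intersections between consecutive envelope lines give the roots: for adjacent envelope indices i < j the intersection is x = (a_i − a_j) / (j − i). Reading off the sorted break points: {-4, -2, 3}.
Verification: at each break x_0, at least two indices attain the minimum of min_i(a_i + i · x_0).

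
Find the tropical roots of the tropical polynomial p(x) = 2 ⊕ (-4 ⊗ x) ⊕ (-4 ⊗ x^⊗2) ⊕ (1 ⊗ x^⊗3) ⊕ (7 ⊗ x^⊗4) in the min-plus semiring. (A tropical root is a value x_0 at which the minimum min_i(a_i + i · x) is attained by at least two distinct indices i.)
Roots: {-6, -5, 0, 6}

Each tropical root is a break point of the lower envelope of the lines y = a_i + i · x (there are 5 lines, with slopes 0, 1, ..., 4). Only the lines that attain the minimum somewhere contribute to roots; other lines are dominated. Here the surviving (envelope) indices are i = 4, i = 3, i = 2, i = 1, i = 0.
Intersections between consecutive envelope lines give the roots: for adjacent envelope indices i < j the intersection is x = (a_i − a_j) / (j − i). Reading off the sorted break points: {-6, -5, 0, 6}.
Verification: at each break x_0, at least two indices attain the minimum of min_i(a_i + i · x_0).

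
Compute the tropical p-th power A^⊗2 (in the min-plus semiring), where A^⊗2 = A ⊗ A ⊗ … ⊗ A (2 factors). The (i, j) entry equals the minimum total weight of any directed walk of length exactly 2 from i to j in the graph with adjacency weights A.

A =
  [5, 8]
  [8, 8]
A^⊗2 =
  [10, 13]
  [13, 16]

Each entry (A^⊗2)_ij equals the minimum over all length-2 walks i = v_0 → v_1 → … → v_2 = j of Σ_t A[v_t][v_{t+1}]. For example, for (i, j) = (0, 1) we minimise over 2 possible intermediate vertex sequences; the minimum is 13, attained along the walk 0 → 0 → 1.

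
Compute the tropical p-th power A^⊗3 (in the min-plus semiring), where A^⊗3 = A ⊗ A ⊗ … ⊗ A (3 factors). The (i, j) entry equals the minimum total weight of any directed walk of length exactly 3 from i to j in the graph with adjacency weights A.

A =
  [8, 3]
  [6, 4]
A^⊗3 =
  [13, 11]
  [14, 12]

Each entry (A^⊗3)_ij equals the minimum over all length-3 walks i = v_0 → v_1 → … → v_3 = j of Σ_t A[v_t][v_{t+1}]. For example, for (i, j) = (0, 1) we minimise over 4 possible intermediate vertex sequences; the minimum is 11, attained along the walk 0 → 1 → 1 → 1.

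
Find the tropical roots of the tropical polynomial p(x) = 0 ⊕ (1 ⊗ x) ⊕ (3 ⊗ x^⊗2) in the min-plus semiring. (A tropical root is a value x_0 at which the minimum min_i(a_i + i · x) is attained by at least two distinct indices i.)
Roots: {-2, -1}

Each tropical root is a break point of the lower envelope of the lines y = a_i + i · x (there are 3 lines, with slopes 0, 1, ..., 2). Only the lines that attain the minimum somewhere contribute to roots; other lines are dominated. Here the surviving (envelope) indices are i = 2, i = 1, i = 0.
Intersections between consecutive envelope lines give the roots: for adjacent envelope indices i < j the intersection is x = (a_i − a_j) / (j − i). Reading off the sorted break points: {-2, -1}.
Verification: at each break x_0, at least two indices attain the minimum of min_i(a_i + i · x_0).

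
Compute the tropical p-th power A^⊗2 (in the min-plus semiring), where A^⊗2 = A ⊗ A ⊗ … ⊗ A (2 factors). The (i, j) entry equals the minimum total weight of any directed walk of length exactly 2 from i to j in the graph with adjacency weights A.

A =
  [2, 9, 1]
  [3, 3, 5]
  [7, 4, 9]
A^⊗2 =
  [4, 5, 3]
  [5, 6, 4]
  [7, 7, 8]

Each entry (A^⊗2)_ij equals the minimum over all length-2 walks i = v_0 → v_1 → … → v_2 = j of Σ_t A[v_t][v_{t+1}]. For example, for (i, j) = (0, 2) we minimise over 3 possible intermediate vertex sequences; the minimum is 3, attained along the walk 0 → 0 → 2.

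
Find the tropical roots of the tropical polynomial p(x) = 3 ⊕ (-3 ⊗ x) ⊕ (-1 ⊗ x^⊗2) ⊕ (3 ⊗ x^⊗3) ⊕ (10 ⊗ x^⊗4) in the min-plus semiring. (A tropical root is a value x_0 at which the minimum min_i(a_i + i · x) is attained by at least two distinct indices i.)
Roots: {-7, -4, -2, 6}

Each tropical root is a break point of the lower envelope of the lines y = a_i + i · x (there are 5 lines, with slopes 0, 1, ..., 4). Only the lines that attain the minimum somewhere contribute to roots; other lines are dominated. Here the surviving (envelope) indices are i = 4, i = 3, i = 2, i = 1, i = 0.
Intersections between consecutive envelope lines give the roots: for adjacent envelope indices i < j the intersection is x = (a_i − a_j) / (j − i). Reading off the sorted break points: {-7, -4, -2, 6}.
Verification: at each break x_0, at least two indices attain the minimum of min_i(a_i + i · x_0).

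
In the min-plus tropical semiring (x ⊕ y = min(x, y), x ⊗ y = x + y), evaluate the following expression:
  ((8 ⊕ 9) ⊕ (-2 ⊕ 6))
((8 ⊕ 9) ⊕ (-2 ⊕ 6)) = -2

Expand innermost to outermost. Recall ⊕ takes the minimum of its arguments and ⊗ takes their sum. Working out the expression ((8 ⊕ 9) ⊕ (-2 ⊕ 6)) gives -2.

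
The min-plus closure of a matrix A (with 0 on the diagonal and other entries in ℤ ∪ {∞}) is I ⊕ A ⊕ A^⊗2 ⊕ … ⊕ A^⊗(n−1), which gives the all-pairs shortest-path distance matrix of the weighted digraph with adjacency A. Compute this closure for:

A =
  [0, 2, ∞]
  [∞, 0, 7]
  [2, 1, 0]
Closure =
  [0, 2, 9]
  [9, 0, 7]
  [2, 1, 0]

This is the Floyd-Warshall all-pairs shortest-path computation. For each intermediate vertex k = 0, 1, …, 2, update dist[i][j] ← min(dist[i][j], dist[i][k] + dist[k][j]). The final matrix gives, for each (i, j), the minimum total weight of any directed path from i to j (possibly empty when i = j).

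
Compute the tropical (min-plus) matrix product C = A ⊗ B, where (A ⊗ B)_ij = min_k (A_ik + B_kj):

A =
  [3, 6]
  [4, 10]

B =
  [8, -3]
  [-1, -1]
A ⊗ B =
  [5, 0]
  [9, 1]

Apply the min-plus product entry-by-entry:
  C[0][0] = min over k of (A[0][0] + B[0][0] = 3 + 8 = 11, A[0][1] + B[1][0] = 6 + -1 = 5) = 5 (attained at k = 1)
  C[0][1] = min over k of (A[0][0] + B[0][1] = 3 + -3 = 0, A[0][1] + B[1][1] = 6 + -1 = 5) = 0 (attained at k = 0)
  C[1][0] = min over k of (A[1][0] + B[0][0] = 4 + 8 = 12, A[1][1] + B[1][0] = 10 + -1 = 9) = 9 (attained at k = 1)
  C[1][1] = min over k of (A[1][0] + B[0][1] = 4 + -3 = 1, A[1][1] + B[1][1] = 10 + -1 = 9) = 1 (attained at k = 0)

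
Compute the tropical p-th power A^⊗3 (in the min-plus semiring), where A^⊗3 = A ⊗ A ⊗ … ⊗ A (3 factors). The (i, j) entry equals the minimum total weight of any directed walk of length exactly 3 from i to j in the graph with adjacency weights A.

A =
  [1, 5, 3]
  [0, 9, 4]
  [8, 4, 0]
A^⊗3 =
  [3, 7, 3]
  [2, 6, 3]
  [4, 4, 0]

Each entry (A^⊗3)_ij equals the minimum over all length-3 walks i = v_0 → v_1 → … → v_3 = j of Σ_t A[v_t][v_{t+1}]. For example, for (i, j) = (0, 2) we minimise over 9 possible intermediate vertex sequences; the minimum is 3, attained along the walk 0 → 2 → 2 → 2.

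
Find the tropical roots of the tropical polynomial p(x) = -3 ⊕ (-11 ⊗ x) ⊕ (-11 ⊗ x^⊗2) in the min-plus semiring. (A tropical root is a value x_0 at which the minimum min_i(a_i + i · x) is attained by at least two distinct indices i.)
Roots: {0, 8}

Each tropical root is a break point of the lower envelope of the lines y = a_i + i · x (there are 3 lines, with slopes 0, 1, ..., 2). Only the lines that attain the minimum somewhere contribute to roots; other lines are dominated. Here the surviving (envelope) indices are i = 2, i = 1, i = 0.
Intersections between consecutive envelope lines give the roots: for adjacent envelope indices i < j the intersection is x = (a_i − a_j) / (j − i). Reading off the sorted break points: {0, 8}.
Verification: at each break x_0, at least two indices attain the minimum of min_i(a_i + i · x_0).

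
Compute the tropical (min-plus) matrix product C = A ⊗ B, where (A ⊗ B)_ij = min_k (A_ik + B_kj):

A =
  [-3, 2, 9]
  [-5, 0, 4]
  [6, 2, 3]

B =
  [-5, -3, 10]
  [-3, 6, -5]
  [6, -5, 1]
A ⊗ B =
  [-8, -6, -3]
  [-10, -8, -5]
  [-1, -2, -3]

Apply the min-plus product entry-by-entry:
  C[0][0] = min over k of (A[0][0] + B[0][0] = -3 + -5 = -8, A[0][1] + B[1][0] = 2 + -3 = -1, A[0][2] + B[2][0] = 9 + 6 = 15) = -8 (attained at k = 0)
  C[0][1] = min over k of (A[0][0] + B[0][1] = -3 + -3 = -6, A[0][1] + B[1][1] = 2 + 6 = 8, A[0][2] + B[2][1] = 9 + -5 = 4) = -6 (attained at k = 0)
  C[0][2] = min over k of (A[0][0] + B[0][2] = -3 + 10 = 7, A[0][1] + B[1][2] = 2 + -5 = -3, A[0][2] + B[2][2] = 9 + 1 = 10) = -3 (attained at k = 1)
  C[1][0] = min over k of (A[1][0] + B[0][0] = -5 + -5 = -10, A[1][1] + B[1][0] = 0 + -3 = -3, A[1][2] + B[2][0] = 4 + 6 = 10) = -10 (attained at k = 0)
  C[1][1] = min over k of (A[1][0] + B[0][1] = -5 + -3 = -8, A[1][1] + B[1][1] = 0 + 6 = 6, A[1][2] + B[2][1] = 4 + -5 = -1) = -8 (attained at k = 0)
  C[1][2] = min over k of (A[1][0] + B[0][2] = -5 + 10 = 5, A[1][1] + B[1][2] = 0 + -5 = -5, A[1][2] + B[2][2] = 4 + 1 = 5) = -5 (attained at k = 1)
  C[2][0] = min over k of (A[2][0] + B[0][0] = 6 + -5 = 1, A[2][1] + B[1][0] = 2 + -3 = -1, A[2][2] + B[2][0] = 3 + 6 = 9) = -1 (attained at k = 1)
  C[2][1] = min over k of (A[2][0] + B[0][1] = 6 + -3 = 3, A[2][1] + B[1][1] = 2 + 6 = 8, A[2][2] + B[2][1] = 3 + -5 = -2) = -2 (attained at k = 2)
  C[2][2] = min over k of (A[2][0] + B[0][2] = 6 + 10 = 16, A[2][1] + B[1][2] = 2 + -5 = -3, A[2][2] + B[2][2] = 3 + 1 = 4) = -3 (attained at k = 1)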